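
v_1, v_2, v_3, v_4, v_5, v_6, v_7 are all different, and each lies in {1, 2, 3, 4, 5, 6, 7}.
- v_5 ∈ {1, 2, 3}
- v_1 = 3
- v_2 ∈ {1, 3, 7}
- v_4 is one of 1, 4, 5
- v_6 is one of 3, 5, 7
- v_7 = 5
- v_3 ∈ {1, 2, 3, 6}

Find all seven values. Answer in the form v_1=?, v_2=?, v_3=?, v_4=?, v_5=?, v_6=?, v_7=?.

v_1 has just one choice, so v_1 = 3. Eliminate 3 elsewhere: v_2, v_3, v_5, v_6.
v_7 must be 5 (only option left). Eliminate 5 elsewhere: v_4, v_6.
v_6 must be 7 (only option left). Strike 7 from v_2.
v_2 has just one choice, so v_2 = 1. Remove 1 from v_3, v_4, v_5.
v_4 has just one choice, so v_4 = 4.
v_5's domain is down to {2}, so v_5 = 2. Remove 2 from v_3.
v_3 has just one choice, so v_3 = 6.

v_1=3, v_2=1, v_3=6, v_4=4, v_5=2, v_6=7, v_7=5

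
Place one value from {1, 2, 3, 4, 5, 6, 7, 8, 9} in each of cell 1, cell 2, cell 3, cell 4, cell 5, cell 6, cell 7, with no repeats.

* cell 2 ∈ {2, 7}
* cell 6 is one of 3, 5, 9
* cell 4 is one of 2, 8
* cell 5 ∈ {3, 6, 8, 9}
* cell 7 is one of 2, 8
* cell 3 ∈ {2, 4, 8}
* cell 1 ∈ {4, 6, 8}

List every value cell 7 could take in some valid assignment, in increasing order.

cell 4 and cell 7 between them cover only {2, 8} — a naked pair. Remove those values from cell 1, cell 2, cell 3, cell 5.
That leaves cell 2 = 7.
cell 3 has just one choice, so cell 3 = 4. So cell 1 can't be 4.
cell 1 has just one choice, so cell 1 = 6. Strike 6 from cell 5.
No further eliminations apply; cell 7 can still be any of 2, 8.

2, 8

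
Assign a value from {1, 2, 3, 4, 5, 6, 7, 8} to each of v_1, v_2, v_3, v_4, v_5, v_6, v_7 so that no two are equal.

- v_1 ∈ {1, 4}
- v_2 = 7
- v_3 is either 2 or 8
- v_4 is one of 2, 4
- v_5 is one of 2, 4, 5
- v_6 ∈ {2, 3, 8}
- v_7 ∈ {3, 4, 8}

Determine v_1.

v_2 has just one choice, so v_2 = 7.
The 6 still-open variables together cover exactly {1, 2, 3, 4, 5, 8} — 6 values for 6 variables — and 1 appears only in v_1's list, so v_1 = 1.

1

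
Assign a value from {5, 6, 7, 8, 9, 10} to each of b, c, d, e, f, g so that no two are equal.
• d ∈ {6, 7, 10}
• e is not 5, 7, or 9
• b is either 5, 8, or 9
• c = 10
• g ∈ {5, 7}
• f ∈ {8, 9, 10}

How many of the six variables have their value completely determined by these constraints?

1

c has just one choice, so c = 10. So d, e, f can't be 10.
Determined: c=10. The other variables each still have more than one consistent value. That makes 1.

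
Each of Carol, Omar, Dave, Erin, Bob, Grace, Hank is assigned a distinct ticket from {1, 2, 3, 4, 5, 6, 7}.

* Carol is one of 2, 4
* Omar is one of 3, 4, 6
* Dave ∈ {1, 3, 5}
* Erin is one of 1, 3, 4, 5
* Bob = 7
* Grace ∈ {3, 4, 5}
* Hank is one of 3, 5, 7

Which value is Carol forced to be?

Bob has just one choice, so Bob = 7. So Hank can't be 7.
The 6 still-open variables draw from only 6 values {1, 2, 3, 4, 5, 6}, so each is used; only Carol can be 2, hence Carol = 2.

2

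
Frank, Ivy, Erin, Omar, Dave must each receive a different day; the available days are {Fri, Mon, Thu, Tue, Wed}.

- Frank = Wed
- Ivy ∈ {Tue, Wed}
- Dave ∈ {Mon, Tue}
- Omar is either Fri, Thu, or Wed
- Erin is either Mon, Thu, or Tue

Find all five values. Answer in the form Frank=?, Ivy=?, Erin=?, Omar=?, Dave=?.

Frank must be Wed (only option left). Strike Wed from Ivy, Omar.
Ivy's domain is down to {Tue}, so Ivy = Tue. Eliminate Tue elsewhere: Erin, Dave.
Dave must be Mon (only option left). Strike Mon from Erin.
That leaves Erin = Thu. So Omar can't be Thu.
Omar's domain is down to {Fri}, so Omar = Fri.

Frank=Wed, Ivy=Tue, Erin=Thu, Omar=Fri, Dave=Mon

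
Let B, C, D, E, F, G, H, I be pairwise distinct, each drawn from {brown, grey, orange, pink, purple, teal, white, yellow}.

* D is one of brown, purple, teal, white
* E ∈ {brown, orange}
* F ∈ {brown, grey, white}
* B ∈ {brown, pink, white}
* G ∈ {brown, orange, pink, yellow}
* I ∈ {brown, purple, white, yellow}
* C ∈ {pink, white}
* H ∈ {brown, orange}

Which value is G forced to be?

The 8 variables together cover exactly {brown, grey, orange, pink, purple, teal, white, yellow} — 8 values for 8 variables — and grey appears only in F's list, so F = grey.
The 7 still-open variables together cover exactly {brown, orange, pink, purple, teal, white, yellow} — 7 values for 7 variables — and teal appears only in D's list, so D = teal.
The 6 still-open variables draw from only 6 values {brown, orange, pink, purple, white, yellow}, so each is used; only I can be purple, hence I = purple.
The 5 still-open variables together cover exactly {brown, orange, pink, white, yellow} — 5 values for 5 variables — and yellow appears only in G's list, so G = yellow.

yellow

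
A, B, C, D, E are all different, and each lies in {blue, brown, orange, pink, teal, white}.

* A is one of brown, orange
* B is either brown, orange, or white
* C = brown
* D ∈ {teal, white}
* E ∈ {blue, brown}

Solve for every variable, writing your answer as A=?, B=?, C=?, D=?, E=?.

A=orange, B=white, C=brown, D=teal, E=blue

C must be brown (only option left). So A, B, E can't be brown.
E's domain is down to {blue}, so E = blue.
A must be orange (only option left). Remove orange from B.
B has just one choice, so B = white. Strike white from D.
D has just one choice, so D = teal.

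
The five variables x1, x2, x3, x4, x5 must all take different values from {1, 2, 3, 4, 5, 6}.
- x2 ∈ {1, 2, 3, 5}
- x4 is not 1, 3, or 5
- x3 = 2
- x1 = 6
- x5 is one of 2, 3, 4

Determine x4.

x1's domain is down to {6}, so x1 = 6. Remove 6 from x4.
x3 must be 2 (only option left). Remove 2 from x2, x4, x5.
So x4 = 4.

4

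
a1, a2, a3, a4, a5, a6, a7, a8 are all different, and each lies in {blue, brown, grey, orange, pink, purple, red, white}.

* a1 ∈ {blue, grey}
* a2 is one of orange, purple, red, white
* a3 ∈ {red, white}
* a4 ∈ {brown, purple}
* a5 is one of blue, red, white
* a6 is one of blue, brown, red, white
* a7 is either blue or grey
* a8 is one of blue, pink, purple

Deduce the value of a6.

brown

The 8 variables together cover exactly {blue, brown, grey, orange, pink, purple, red, white} — 8 values for 8 variables — and orange appears only in a2's list, so a2 = orange.
The 7 still-open variables together cover exactly {blue, brown, grey, pink, purple, red, white} — 7 values for 7 variables — and pink appears only in a8's list, so a8 = pink.
The 6 still-open variables draw from only 6 values {blue, brown, grey, purple, red, white}, so each is used; only a4 can be purple, hence a4 = purple.
Among the 5 still-open variables, brown fits only a6 (and all 5 values in {blue, brown, grey, red, white} must be used), so a6 = brown.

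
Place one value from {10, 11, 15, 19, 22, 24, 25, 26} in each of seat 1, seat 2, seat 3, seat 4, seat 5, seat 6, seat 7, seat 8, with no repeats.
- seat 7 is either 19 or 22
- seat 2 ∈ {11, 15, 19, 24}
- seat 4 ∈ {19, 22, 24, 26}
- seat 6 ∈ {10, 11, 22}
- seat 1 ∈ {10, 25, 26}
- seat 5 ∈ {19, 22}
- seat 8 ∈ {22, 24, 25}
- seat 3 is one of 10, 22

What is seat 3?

The 8 variables together cover exactly {10, 11, 15, 19, 22, 24, 25, 26} — 8 values for 8 variables — and 15 appears only in seat 2's list, so seat 2 = 15.
The 7 still-open variables draw from only 7 values {10, 11, 19, 22, 24, 25, 26}, so each is used; only seat 6 can be 11, hence seat 6 = 11.
seat 5 and seat 7 share exactly the 2 values {19, 22}; by pigeonhole those values go to them, so strike 19, 22 from seat 3, seat 4, seat 8.
So seat 3 = 10.

10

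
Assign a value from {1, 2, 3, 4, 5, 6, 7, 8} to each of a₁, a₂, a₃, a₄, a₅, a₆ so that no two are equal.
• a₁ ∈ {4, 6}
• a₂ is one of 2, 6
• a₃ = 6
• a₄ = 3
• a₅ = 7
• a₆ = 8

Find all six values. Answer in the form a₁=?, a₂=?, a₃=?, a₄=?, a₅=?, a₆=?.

a₃'s domain is down to {6}, so a₃ = 6. Eliminate 6 elsewhere: a₁, a₂.
a₄ has just one choice, so a₄ = 3.
a₅ must be 7 (only option left).
a₆ has just one choice, so a₆ = 8.
a₁ must be 4 (only option left).
That leaves a₂ = 2.

a₁=4, a₂=2, a₃=6, a₄=3, a₅=7, a₆=8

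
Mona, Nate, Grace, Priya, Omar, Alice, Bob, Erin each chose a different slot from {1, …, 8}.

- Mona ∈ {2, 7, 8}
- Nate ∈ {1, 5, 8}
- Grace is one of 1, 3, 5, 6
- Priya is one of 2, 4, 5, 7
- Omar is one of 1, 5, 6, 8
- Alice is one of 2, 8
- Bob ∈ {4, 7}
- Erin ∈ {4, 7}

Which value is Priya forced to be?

Among the 8 variables, 3 fits only Grace (and all 8 values in {1, 2, 3, 4, 5, 6, 7, 8} must be used), so Grace = 3.
The 7 still-open variables draw from only 7 values {1, 2, 4, 5, 6, 7, 8}, so each is used; only Omar can be 6, hence Omar = 6.
The 6 still-open variables together cover exactly {1, 2, 4, 5, 7, 8} — 6 values for 6 variables — and 1 appears only in Nate's list, so Nate = 1.
Among the 5 still-open variables, 5 fits only Priya (and all 5 values in {2, 4, 5, 7, 8} must be used), so Priya = 5.

5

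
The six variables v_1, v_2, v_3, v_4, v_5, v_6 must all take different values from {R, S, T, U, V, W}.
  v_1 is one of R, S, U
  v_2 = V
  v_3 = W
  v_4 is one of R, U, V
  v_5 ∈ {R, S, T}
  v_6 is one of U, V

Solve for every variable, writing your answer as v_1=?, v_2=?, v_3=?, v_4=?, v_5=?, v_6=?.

v_2 must be V (only option left). Remove V from v_4, v_6.
v_3's domain is down to {W}, so v_3 = W.
v_6 must be U (only option left). Eliminate U elsewhere: v_1, v_4.
That leaves v_4 = R. Eliminate R elsewhere: v_1, v_5.
That leaves v_1 = S. Eliminate S elsewhere: v_5.
v_5 has just one choice, so v_5 = T.

v_1=S, v_2=V, v_3=W, v_4=R, v_5=T, v_6=U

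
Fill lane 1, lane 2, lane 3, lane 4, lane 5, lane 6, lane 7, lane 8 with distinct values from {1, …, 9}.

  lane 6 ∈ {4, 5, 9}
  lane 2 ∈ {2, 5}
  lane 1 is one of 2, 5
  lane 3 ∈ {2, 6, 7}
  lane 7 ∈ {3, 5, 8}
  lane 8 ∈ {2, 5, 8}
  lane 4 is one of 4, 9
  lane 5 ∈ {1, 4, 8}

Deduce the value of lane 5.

1

lane 1 and lane 2 share exactly the 2 values {2, 5}; by pigeonhole those values go to them, so strike 2, 5 from lane 3, lane 6, lane 7, lane 8.
lane 8 has just one choice, so lane 8 = 8. So lane 5, lane 7 can't be 8.
That leaves lane 7 = 3.
lane 4 and lane 6 share exactly the 2 values {4, 9}; by pigeonhole those values go to them, so strike 4, 9 from lane 5.
So lane 5 = 1.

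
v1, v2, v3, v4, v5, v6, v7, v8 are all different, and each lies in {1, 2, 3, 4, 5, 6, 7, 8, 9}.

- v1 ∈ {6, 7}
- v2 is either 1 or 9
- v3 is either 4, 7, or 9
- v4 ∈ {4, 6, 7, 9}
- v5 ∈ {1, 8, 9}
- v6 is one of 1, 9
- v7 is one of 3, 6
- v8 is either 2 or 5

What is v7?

v2 and v6 share exactly the 2 values {1, 9}; by pigeonhole those values go to them, so strike 1, 9 from v3, v4, v5.
v5 must be 8 (only option left).
v1, v3, v4 between them cover only {4, 6, 7} — a naked triple. Remove those values from v7.
So v7 = 3.

3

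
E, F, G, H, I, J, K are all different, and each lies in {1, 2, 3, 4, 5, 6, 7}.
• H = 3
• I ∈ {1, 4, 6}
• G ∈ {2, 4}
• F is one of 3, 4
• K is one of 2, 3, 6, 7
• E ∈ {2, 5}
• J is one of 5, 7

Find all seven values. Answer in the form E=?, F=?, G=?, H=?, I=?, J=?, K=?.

E=5, F=4, G=2, H=3, I=1, J=7, K=6

H has just one choice, so H = 3. Remove 3 from F, K.
F must be 4 (only option left). Eliminate 4 elsewhere: G, I.
G's domain is down to {2}, so G = 2. Remove 2 from E, K.
That leaves E = 5. So J can't be 5.
J's domain is down to {7}, so J = 7. So K can't be 7.
K has just one choice, so K = 6. Eliminate 6 elsewhere: I.
I must be 1 (only option left).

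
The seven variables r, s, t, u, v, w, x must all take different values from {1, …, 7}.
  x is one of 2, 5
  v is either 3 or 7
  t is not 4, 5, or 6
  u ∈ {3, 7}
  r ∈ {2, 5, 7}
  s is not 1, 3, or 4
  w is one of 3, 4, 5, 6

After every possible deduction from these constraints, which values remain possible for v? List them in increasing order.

3, 7

Among the 7 variables, 1 fits only t (and all 7 values in {1, 2, 3, 4, 5, 6, 7} must be used), so t = 1.
The 6 still-open variables together cover exactly {2, 3, 4, 5, 6, 7} — 6 values for 6 variables — and 4 appears only in w's list, so w = 4.
The 5 still-open variables together cover exactly {2, 3, 5, 6, 7} — 5 values for 5 variables — and 6 appears only in s's list, so s = 6.
u and v share exactly the 2 values {3, 7}; by pigeonhole those values go to them, so strike 3, 7 from r.
No further eliminations apply; v can still be any of 3, 7.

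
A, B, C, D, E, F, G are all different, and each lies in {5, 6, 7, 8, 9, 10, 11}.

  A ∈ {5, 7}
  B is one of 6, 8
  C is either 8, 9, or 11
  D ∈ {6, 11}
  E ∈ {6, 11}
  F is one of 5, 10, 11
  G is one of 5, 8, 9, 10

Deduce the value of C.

The 7 variables draw from only 7 values {5, 6, 7, 8, 9, 10, 11}, so each is used; only A can be 7, hence A = 7.
D and E share exactly the 2 values {6, 11}; by pigeonhole those values go to them, so strike 6, 11 from B, C, F.
B has just one choice, so B = 8. Eliminate 8 elsewhere: C, G.
So C = 9.

9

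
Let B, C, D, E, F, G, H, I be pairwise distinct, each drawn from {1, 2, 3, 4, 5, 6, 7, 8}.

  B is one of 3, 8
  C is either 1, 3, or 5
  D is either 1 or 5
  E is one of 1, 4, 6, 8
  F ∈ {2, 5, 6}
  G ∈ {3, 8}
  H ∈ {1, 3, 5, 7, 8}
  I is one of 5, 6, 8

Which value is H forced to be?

Among the 8 variables, 2 fits only F (and all 8 values in {1, 2, 3, 4, 5, 6, 7, 8} must be used), so F = 2.
The 7 still-open variables draw from only 7 values {1, 3, 4, 5, 6, 7, 8}, so each is used; only E can be 4, hence E = 4.
The 6 still-open variables together cover exactly {1, 3, 5, 6, 7, 8} — 6 values for 6 variables — and 6 appears only in I's list, so I = 6.
Among the 5 still-open variables, 7 fits only H (and all 5 values in {1, 3, 5, 7, 8} must be used), so H = 7.

7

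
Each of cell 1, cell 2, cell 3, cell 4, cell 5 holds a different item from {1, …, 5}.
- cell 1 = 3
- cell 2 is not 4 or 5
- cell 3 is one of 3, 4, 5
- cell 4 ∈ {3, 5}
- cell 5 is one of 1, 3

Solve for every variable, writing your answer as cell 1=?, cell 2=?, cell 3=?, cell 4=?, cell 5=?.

cell 1 must be 3 (only option left). Strike 3 from cell 2, cell 3, cell 4, cell 5.
cell 4 must be 5 (only option left). So cell 3 can't be 5.
cell 5 must be 1 (only option left). Remove 1 from cell 2.
cell 2 has just one choice, so cell 2 = 2.
cell 3's domain is down to {4}, so cell 3 = 4.

cell 1=3, cell 2=2, cell 3=4, cell 4=5, cell 5=1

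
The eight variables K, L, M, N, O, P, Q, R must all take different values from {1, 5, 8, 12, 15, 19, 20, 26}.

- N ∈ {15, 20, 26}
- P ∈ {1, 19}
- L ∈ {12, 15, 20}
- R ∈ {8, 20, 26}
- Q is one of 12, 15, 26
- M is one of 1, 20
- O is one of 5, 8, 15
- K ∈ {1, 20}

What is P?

Among the 8 variables, 5 fits only O (and all 8 values in {1, 5, 8, 12, 15, 19, 20, 26} must be used), so O = 5.
The 7 still-open variables together cover exactly {1, 8, 12, 15, 19, 20, 26} — 7 values for 7 variables — and 8 appears only in R's list, so R = 8.
Among the 6 still-open variables, 19 fits only P (and all 6 values in {1, 12, 15, 19, 20, 26} must be used), so P = 19.

19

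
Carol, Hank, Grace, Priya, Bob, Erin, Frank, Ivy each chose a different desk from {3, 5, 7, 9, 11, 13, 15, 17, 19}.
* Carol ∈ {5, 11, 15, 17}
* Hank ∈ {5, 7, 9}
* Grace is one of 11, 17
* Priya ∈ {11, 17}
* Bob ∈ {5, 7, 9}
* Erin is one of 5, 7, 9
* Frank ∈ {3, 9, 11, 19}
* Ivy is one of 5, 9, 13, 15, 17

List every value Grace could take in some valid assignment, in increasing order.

11, 17

Grace and Priya share exactly the 2 values {11, 17}; by pigeonhole those values go to them, so strike 11, 17 from Carol, Frank, Ivy.
The 3 variables Hank, Bob, Erin are confined to {5, 7, 9}, which locks those values in; drop them from Carol, Frank, Ivy.
Carol must be 15 (only option left). Strike 15 from Ivy.
Ivy has just one choice, so Ivy = 13.
No further eliminations apply; Grace can still be any of 11, 17.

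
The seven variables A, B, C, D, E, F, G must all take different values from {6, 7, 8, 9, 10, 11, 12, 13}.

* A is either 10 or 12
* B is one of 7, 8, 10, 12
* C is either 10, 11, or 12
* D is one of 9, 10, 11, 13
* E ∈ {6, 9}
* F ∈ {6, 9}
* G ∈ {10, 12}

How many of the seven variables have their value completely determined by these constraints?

A and G between them cover only {10, 12} — a naked pair. Remove those values from B, C, D.
C must be 11 (only option left). Strike 11 from D.
The 2 variables E and F are confined to {6, 9}, which locks those values in; drop them from D.
D has just one choice, so D = 13.
Determined: C=11, D=13. The other variables each still have more than one consistent value. That makes 2.

2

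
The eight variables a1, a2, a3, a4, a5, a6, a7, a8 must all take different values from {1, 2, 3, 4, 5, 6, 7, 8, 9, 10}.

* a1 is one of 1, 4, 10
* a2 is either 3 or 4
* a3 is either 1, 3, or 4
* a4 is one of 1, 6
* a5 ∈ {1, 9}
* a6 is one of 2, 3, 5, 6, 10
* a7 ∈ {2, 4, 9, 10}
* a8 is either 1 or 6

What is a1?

The 8 variables draw from only 8 values {1, 2, 3, 4, 5, 6, 9, 10}, so each is used; only a6 can be 5, hence a6 = 5.
The 7 still-open variables together cover exactly {1, 2, 3, 4, 6, 9, 10} — 7 values for 7 variables — and 2 appears only in a7's list, so a7 = 2.
The 6 still-open variables together cover exactly {1, 3, 4, 6, 9, 10} — 6 values for 6 variables — and 9 appears only in a5's list, so a5 = 9.
The 5 still-open variables draw from only 5 values {1, 3, 4, 6, 10}, so each is used; only a1 can be 10, hence a1 = 10.

10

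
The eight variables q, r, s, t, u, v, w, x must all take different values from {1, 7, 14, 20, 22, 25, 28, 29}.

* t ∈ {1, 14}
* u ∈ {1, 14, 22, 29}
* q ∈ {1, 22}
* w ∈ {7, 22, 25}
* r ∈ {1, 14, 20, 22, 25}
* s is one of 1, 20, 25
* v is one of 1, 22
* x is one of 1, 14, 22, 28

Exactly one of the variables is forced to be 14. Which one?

The 8 variables draw from only 8 values {1, 7, 14, 20, 22, 25, 28, 29}, so each is used; only w can be 7, hence w = 7.
The 7 still-open variables together cover exactly {1, 14, 20, 22, 25, 28, 29} — 7 values for 7 variables — and 28 appears only in x's list, so x = 28.
The 6 still-open variables draw from only 6 values {1, 14, 20, 22, 25, 29}, so each is used; only u can be 29, hence u = 29.
q and v between them cover only {1, 22} — a naked pair. Remove those values from r, s, t.
So 14 goes to t.

t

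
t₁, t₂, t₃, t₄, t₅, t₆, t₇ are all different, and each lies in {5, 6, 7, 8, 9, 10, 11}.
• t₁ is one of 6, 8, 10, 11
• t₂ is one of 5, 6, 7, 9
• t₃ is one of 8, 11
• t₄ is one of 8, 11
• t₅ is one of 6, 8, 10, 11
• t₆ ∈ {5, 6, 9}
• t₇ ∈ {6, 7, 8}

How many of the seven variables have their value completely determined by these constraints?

t₃ and t₄ share exactly the 2 values {8, 11}; by pigeonhole those values go to them, so strike 8, 11 from t₁, t₅, t₇.
t₁ and t₅ share exactly the 2 values {6, 10}; by pigeonhole those values go to them, so strike 6, 10 from t₂, t₆, t₇.
That leaves t₇ = 7. So t₂ can't be 7.
Determined: t₇=7. The other variables each still have more than one consistent value. That makes 1.

1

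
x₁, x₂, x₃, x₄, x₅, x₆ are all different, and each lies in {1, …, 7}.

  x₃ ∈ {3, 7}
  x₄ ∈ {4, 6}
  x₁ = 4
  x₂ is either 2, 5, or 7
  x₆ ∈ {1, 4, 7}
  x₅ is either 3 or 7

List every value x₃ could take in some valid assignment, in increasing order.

x₁ must be 4 (only option left). Remove 4 from x₄, x₆.
That leaves x₄ = 6.
The 2 variables x₃ and x₅ are confined to {3, 7}, which locks those values in; drop them from x₂, x₆.
x₆'s domain is down to {1}, so x₆ = 1.
No further eliminations apply; x₃ can still be any of 3, 7.

3, 7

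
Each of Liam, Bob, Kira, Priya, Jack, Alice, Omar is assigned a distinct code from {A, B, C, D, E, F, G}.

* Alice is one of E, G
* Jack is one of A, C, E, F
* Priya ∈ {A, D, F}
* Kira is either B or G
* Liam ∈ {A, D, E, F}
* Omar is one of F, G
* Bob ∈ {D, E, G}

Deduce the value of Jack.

C

Among the 7 variables, B fits only Kira (and all 7 values in {A, B, C, D, E, F, G} must be used), so Kira = B.
The 6 still-open variables together cover exactly {A, C, D, E, F, G} — 6 values for 6 variables — and C appears only in Jack's list, so Jack = C.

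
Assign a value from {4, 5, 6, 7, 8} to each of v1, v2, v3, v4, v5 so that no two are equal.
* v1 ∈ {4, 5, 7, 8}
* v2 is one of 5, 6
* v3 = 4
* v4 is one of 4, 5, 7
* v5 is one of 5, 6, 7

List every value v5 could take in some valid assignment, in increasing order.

v3 has just one choice, so v3 = 4. Remove 4 from v1, v4.
Among the 4 still-open variables, 8 fits only v1 (and all 4 values in {5, 6, 7, 8} must be used), so v1 = 8.
No further eliminations apply; v5 can still be any of 5, 6, 7.

5, 6, 7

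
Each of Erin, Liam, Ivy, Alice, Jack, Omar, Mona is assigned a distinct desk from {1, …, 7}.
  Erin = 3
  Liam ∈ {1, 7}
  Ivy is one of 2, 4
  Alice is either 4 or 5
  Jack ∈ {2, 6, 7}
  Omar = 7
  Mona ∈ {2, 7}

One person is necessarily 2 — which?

Erin has just one choice, so Erin = 3.
Omar's domain is down to {7}, so Omar = 7. So Liam, Jack, Mona can't be 7.
So 2 goes to Mona.

Mona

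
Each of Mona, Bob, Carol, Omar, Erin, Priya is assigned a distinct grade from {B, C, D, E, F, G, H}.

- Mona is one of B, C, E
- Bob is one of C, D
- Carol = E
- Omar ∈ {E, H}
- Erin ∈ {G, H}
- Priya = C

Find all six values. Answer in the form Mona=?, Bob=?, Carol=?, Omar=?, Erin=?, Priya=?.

Mona=B, Bob=D, Carol=E, Omar=H, Erin=G, Priya=C

Carol has just one choice, so Carol = E. Strike E from Mona, Omar.
Omar's domain is down to {H}, so Omar = H. Eliminate H elsewhere: Erin.
Erin must be G (only option left).
Priya must be C (only option left). So Mona, Bob can't be C.
Mona must be B (only option left).
Bob's domain is down to {D}, so Bob = D.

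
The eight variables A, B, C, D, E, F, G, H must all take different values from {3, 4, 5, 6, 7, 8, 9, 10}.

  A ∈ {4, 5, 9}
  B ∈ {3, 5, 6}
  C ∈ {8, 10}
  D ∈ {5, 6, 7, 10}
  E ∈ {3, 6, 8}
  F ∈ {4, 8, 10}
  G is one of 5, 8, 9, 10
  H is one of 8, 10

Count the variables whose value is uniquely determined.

2

Among the 8 variables, 7 fits only D (and all 8 values in {3, 4, 5, 6, 7, 8, 9, 10} must be used), so D = 7.
C and H share exactly the 2 values {8, 10}; by pigeonhole those values go to them, so strike 8, 10 from E, F, G.
F has just one choice, so F = 4. Eliminate 4 elsewhere: A.
The 2 variables A and G are confined to {5, 9}, which locks those values in; drop them from B.
Determined: D=7, F=4. The other variables each still have more than one consistent value. That makes 2.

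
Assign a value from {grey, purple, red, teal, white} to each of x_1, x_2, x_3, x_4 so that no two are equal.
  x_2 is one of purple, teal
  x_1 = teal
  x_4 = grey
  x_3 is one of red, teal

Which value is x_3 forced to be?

x_1 has just one choice, so x_1 = teal. Remove teal from x_2, x_3.
So x_3 = red.

red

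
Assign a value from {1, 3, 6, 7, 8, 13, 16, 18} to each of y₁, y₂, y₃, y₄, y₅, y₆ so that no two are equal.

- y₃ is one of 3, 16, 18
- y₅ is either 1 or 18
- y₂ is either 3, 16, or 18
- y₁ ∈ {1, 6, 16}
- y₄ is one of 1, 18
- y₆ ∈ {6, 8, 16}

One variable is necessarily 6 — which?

y₁

Among the 6 variables, 8 fits only y₆ (and all 6 values in {1, 3, 6, 8, 16, 18} must be used), so y₆ = 8.
The 5 still-open variables draw from only 5 values {1, 3, 6, 16, 18}, so each is used; only y₁ can be 6, hence y₁ = 6.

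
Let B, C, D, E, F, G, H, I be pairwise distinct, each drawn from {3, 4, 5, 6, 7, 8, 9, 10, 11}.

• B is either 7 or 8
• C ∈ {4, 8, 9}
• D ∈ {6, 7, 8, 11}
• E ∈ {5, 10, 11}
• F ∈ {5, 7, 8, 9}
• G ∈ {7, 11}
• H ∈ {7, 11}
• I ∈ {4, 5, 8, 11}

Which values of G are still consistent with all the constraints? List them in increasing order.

7, 11

The 8 variables draw from only 8 values {4, 5, 6, 7, 8, 9, 10, 11}, so each is used; only D can be 6, hence D = 6.
The 7 still-open variables together cover exactly {4, 5, 7, 8, 9, 10, 11} — 7 values for 7 variables — and 10 appears only in E's list, so E = 10.
The 2 variables G and H are confined to {7, 11}, which locks those values in; drop them from B, F, I.
That leaves B = 8. Strike 8 from C, F, I.
No further eliminations apply; G can still be any of 7, 11.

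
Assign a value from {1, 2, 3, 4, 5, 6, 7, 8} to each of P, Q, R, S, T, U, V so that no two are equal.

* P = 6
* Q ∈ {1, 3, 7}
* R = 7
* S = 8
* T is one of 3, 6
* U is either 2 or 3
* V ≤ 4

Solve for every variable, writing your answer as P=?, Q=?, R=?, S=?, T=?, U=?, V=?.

P has just one choice, so P = 6. So T can't be 6.
R's domain is down to {7}, so R = 7. Eliminate 7 elsewhere: Q.
That leaves S = 8.
T's domain is down to {3}, so T = 3. Strike 3 from Q, U, V.
U's domain is down to {2}, so U = 2. Remove 2 from V.
Q's domain is down to {1}, so Q = 1. Eliminate 1 elsewhere: V.
V's domain is down to {4}, so V = 4.

P=6, Q=1, R=7, S=8, T=3, U=2, V=4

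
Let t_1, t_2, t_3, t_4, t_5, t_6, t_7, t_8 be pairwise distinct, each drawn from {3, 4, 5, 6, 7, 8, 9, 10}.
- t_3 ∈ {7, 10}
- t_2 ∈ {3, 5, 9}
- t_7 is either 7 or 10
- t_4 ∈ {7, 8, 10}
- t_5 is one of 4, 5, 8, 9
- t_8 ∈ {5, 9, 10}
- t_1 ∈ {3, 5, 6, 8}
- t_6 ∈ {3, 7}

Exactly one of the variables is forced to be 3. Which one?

Among the 8 variables, 4 fits only t_5 (and all 8 values in {3, 4, 5, 6, 7, 8, 9, 10} must be used), so t_5 = 4.
The 7 still-open variables together cover exactly {3, 5, 6, 7, 8, 9, 10} — 7 values for 7 variables — and 6 appears only in t_1's list, so t_1 = 6.
The 6 still-open variables together cover exactly {3, 5, 7, 8, 9, 10} — 6 values for 6 variables — and 8 appears only in t_4's list, so t_4 = 8.
The 2 variables t_3 and t_7 are confined to {7, 10}, which locks those values in; drop them from t_6, t_8.
So 3 goes to t_6.

t_6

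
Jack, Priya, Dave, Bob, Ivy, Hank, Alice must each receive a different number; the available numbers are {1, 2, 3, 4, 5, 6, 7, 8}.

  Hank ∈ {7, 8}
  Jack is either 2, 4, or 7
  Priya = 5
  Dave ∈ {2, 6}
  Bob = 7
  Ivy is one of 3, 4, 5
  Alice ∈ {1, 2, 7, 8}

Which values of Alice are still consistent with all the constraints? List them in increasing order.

1, 2

Priya must be 5 (only option left). Eliminate 5 elsewhere: Ivy.
That leaves Bob = 7. Eliminate 7 elsewhere: Jack, Hank, Alice.
Hank must be 8 (only option left). Remove 8 from Alice.
No further eliminations apply; Alice can still be any of 1, 2.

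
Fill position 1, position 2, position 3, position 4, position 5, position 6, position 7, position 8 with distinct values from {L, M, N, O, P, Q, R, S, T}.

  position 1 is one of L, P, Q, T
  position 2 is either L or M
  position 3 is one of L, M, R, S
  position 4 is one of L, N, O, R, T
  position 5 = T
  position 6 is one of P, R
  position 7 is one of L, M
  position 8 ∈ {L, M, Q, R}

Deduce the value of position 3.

S

position 5 must be T (only option left). Eliminate T elsewhere: position 1, position 4.
The 2 variables position 2 and position 7 are confined to {L, M}, which locks those values in; drop them from position 1, position 3, position 4, position 8.
The 3 variables position 1, position 6, position 8 are confined to {P, Q, R}, which locks those values in; drop them from position 3, position 4.
So position 3 = S.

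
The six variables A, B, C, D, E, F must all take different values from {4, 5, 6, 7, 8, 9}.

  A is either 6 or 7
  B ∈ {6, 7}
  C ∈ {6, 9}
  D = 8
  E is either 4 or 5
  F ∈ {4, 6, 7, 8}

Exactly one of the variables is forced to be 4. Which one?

D's domain is down to {8}, so D = 8. Eliminate 8 elsewhere: F.
The 5 still-open variables together cover exactly {4, 5, 6, 7, 9} — 5 values for 5 variables — and 5 appears only in E's list, so E = 5.
Among the 4 still-open variables, 4 fits only F (and all 4 values in {4, 6, 7, 9} must be used), so F = 4.

F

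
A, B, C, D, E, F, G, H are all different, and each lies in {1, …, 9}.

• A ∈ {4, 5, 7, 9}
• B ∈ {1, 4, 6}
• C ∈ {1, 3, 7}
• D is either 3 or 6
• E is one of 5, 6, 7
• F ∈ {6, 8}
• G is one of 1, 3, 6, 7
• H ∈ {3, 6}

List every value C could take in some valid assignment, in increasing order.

1, 7

Among the 8 variables, 8 fits only F (and all 8 values in {1, 3, 4, 5, 6, 7, 8, 9} must be used), so F = 8.
The 7 still-open variables draw from only 7 values {1, 3, 4, 5, 6, 7, 9}, so each is used; only A can be 9, hence A = 9.
The 6 still-open variables draw from only 6 values {1, 3, 4, 5, 6, 7}, so each is used; only B can be 4, hence B = 4.
The 5 still-open variables together cover exactly {1, 3, 5, 6, 7} — 5 values for 5 variables — and 5 appears only in E's list, so E = 5.
The 2 variables D and H are confined to {3, 6}, which locks those values in; drop them from C, G.
No further eliminations apply; C can still be any of 1, 7.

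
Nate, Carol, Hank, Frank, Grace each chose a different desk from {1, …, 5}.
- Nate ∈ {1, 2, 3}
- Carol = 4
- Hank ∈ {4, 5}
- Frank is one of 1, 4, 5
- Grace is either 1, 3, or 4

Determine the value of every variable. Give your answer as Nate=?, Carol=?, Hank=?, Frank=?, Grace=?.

Nate=2, Carol=4, Hank=5, Frank=1, Grace=3

Carol's domain is down to {4}, so Carol = 4. Strike 4 from Hank, Frank, Grace.
Hank's domain is down to {5}, so Hank = 5. Strike 5 from Frank.
Frank's domain is down to {1}, so Frank = 1. Remove 1 from Nate, Grace.
Grace must be 3 (only option left). Remove 3 from Nate.
That leaves Nate = 2.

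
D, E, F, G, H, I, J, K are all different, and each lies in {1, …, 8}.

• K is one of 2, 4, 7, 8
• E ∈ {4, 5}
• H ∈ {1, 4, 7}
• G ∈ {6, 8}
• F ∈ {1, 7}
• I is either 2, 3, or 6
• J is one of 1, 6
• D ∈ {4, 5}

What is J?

The 8 variables draw from only 8 values {1, 2, 3, 4, 5, 6, 7, 8}, so each is used; only I can be 3, hence I = 3.
Among the 7 still-open variables, 2 fits only K (and all 7 values in {1, 2, 4, 5, 6, 7, 8} must be used), so K = 2.
The 6 still-open variables together cover exactly {1, 4, 5, 6, 7, 8} — 6 values for 6 variables — and 8 appears only in G's list, so G = 8.
Among the 5 still-open variables, 6 fits only J (and all 5 values in {1, 4, 5, 6, 7} must be used), so J = 6.

6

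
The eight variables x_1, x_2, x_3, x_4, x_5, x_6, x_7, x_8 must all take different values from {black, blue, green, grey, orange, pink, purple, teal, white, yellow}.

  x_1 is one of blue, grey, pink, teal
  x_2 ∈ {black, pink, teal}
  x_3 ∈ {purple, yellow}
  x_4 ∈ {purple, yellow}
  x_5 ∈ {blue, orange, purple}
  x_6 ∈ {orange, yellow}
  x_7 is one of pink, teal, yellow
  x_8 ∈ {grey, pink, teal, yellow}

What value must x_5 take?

blue

Among the 8 variables, black fits only x_2 (and all 8 values in {black, blue, grey, orange, pink, purple, teal, yellow} must be used), so x_2 = black.
The 2 variables x_3 and x_4 are confined to {purple, yellow}, which locks those values in; drop them from x_5, x_6, x_7, x_8.
x_6 must be orange (only option left). Remove orange from x_5.
So x_5 = blue.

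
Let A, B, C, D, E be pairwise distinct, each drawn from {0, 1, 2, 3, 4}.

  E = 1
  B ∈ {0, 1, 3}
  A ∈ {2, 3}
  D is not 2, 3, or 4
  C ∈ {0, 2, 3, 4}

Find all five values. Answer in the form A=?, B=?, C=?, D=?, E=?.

E must be 1 (only option left). Strike 1 from B, D.
That leaves D = 0. So B, C can't be 0.
B has just one choice, so B = 3. Strike 3 from A, C.
That leaves A = 2. Remove 2 from C.
C must be 4 (only option left).

A=2, B=3, C=4, D=0, E=1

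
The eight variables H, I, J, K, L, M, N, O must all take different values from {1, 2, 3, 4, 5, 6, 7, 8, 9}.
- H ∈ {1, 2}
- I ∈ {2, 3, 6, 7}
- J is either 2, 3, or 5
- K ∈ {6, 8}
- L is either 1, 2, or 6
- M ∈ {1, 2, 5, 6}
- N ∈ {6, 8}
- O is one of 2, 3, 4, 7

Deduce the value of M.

5

Among the 8 variables, 4 fits only O (and all 8 values in {1, 2, 3, 4, 5, 6, 7, 8} must be used), so O = 4.
The 7 still-open variables draw from only 7 values {1, 2, 3, 5, 6, 7, 8}, so each is used; only I can be 7, hence I = 7.
The 6 still-open variables together cover exactly {1, 2, 3, 5, 6, 8} — 6 values for 6 variables — and 3 appears only in J's list, so J = 3.
The 5 still-open variables together cover exactly {1, 2, 5, 6, 8} — 5 values for 5 variables — and 5 appears only in M's list, so M = 5.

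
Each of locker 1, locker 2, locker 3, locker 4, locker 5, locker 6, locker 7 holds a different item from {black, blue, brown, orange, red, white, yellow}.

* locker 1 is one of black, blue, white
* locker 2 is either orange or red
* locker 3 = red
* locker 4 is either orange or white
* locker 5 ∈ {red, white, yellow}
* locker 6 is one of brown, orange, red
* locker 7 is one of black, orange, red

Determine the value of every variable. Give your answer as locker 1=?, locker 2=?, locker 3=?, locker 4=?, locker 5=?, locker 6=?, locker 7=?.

locker 3 must be red (only option left). So locker 2, locker 5, locker 6, locker 7 can't be red.
locker 2 has just one choice, so locker 2 = orange. Eliminate orange elsewhere: locker 4, locker 6, locker 7.
locker 4's domain is down to {white}, so locker 4 = white. So locker 1, locker 5 can't be white.
locker 5 must be yellow (only option left).
locker 6 must be brown (only option left).
locker 7 must be black (only option left). So locker 1 can't be black.
locker 1 has just one choice, so locker 1 = blue.

locker 1=blue, locker 2=orange, locker 3=red, locker 4=white, locker 5=yellow, locker 6=brown, locker 7=black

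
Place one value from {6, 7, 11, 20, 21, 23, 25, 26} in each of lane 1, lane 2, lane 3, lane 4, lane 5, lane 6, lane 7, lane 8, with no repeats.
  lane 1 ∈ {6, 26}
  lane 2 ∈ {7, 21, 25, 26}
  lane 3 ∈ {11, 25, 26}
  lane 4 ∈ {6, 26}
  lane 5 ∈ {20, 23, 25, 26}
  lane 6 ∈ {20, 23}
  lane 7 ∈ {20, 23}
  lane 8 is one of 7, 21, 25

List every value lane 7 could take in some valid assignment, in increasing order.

20, 23

Among the 8 variables, 11 fits only lane 3 (and all 8 values in {6, 7, 11, 20, 21, 23, 25, 26} must be used), so lane 3 = 11.
The 2 variables lane 1 and lane 4 are confined to {6, 26}, which locks those values in; drop them from lane 2, lane 5.
lane 6 and lane 7 between them cover only {20, 23} — a naked pair. Remove those values from lane 5.
That leaves lane 5 = 25. Remove 25 from lane 2, lane 8.
No further eliminations apply; lane 7 can still be any of 20, 23.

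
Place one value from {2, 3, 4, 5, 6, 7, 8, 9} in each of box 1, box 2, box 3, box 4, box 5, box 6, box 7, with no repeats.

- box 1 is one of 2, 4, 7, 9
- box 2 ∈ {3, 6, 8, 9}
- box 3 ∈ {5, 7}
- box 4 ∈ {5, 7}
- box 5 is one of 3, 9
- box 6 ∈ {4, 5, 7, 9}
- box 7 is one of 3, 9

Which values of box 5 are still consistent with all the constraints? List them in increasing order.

3, 9

box 3 and box 4 share exactly the 2 values {5, 7}; by pigeonhole those values go to them, so strike 5, 7 from box 1, box 6.
box 5 and box 7 share exactly the 2 values {3, 9}; by pigeonhole those values go to them, so strike 3, 9 from box 1, box 2, box 6.
box 6's domain is down to {4}, so box 6 = 4. Strike 4 from box 1.
box 1 has just one choice, so box 1 = 2.
No further eliminations apply; box 5 can still be any of 3, 9.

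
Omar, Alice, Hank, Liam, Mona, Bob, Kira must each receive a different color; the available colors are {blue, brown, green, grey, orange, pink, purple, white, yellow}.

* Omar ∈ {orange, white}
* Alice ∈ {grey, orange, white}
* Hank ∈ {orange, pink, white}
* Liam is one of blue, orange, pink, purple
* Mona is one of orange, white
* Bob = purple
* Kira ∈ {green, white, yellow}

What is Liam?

blue

Bob has just one choice, so Bob = purple. Strike purple from Liam.
Omar and Mona share exactly the 2 values {orange, white}; by pigeonhole those values go to them, so strike orange, white from Alice, Hank, Liam, Kira.
Alice's domain is down to {grey}, so Alice = grey.
Hank must be pink (only option left). So Liam can't be pink.
So Liam = blue.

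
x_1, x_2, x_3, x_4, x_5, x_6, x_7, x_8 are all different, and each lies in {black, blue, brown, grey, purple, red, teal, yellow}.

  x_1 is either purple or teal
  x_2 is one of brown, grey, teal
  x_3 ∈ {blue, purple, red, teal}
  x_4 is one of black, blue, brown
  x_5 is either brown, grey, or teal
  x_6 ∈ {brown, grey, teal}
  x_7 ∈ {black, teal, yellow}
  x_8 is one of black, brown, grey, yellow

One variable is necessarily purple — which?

x_1

Among the 8 variables, red fits only x_3 (and all 8 values in {black, blue, brown, grey, purple, red, teal, yellow} must be used), so x_3 = red.
The 7 still-open variables draw from only 7 values {black, blue, brown, grey, purple, teal, yellow}, so each is used; only x_4 can be blue, hence x_4 = blue.
Among the 6 still-open variables, purple fits only x_1 (and all 6 values in {black, brown, grey, purple, teal, yellow} must be used), so x_1 = purple.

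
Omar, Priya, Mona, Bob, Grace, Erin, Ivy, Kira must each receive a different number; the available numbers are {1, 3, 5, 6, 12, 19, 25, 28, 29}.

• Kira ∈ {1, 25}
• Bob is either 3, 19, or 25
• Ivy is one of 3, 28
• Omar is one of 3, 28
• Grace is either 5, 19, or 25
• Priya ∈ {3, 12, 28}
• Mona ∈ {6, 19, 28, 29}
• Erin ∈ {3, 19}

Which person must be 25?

Omar and Ivy share exactly the 2 values {3, 28}; by pigeonhole those values go to them, so strike 3, 28 from Priya, Mona, Bob, Erin.
Priya's domain is down to {12}, so Priya = 12.
Erin's domain is down to {19}, so Erin = 19. Remove 19 from Mona, Bob, Grace.
So 25 goes to Bob.

Bob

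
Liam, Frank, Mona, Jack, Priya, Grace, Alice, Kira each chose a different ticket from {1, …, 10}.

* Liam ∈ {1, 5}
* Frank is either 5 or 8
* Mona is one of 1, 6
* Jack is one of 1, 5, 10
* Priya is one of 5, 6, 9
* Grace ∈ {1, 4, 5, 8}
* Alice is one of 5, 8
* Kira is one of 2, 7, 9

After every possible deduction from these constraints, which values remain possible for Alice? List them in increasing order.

Frank and Alice share exactly the 2 values {5, 8}; by pigeonhole those values go to them, so strike 5, 8 from Liam, Jack, Priya, Grace.
Liam must be 1 (only option left). Strike 1 from Mona, Jack, Grace.
Mona has just one choice, so Mona = 6. Strike 6 from Priya.
That leaves Jack = 10.
Priya's domain is down to {9}, so Priya = 9. Strike 9 from Kira.
That leaves Grace = 4.
No further eliminations apply; Alice can still be any of 5, 8.

5, 8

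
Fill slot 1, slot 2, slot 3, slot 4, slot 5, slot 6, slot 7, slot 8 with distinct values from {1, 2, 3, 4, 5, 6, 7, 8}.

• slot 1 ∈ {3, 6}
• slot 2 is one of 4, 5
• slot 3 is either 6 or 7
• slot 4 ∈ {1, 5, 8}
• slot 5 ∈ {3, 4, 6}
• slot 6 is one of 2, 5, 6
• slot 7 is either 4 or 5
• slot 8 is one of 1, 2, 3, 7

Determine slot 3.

7

The 8 variables together cover exactly {1, 2, 3, 4, 5, 6, 7, 8} — 8 values for 8 variables — and 8 appears only in slot 4's list, so slot 4 = 8.
The 7 still-open variables together cover exactly {1, 2, 3, 4, 5, 6, 7} — 7 values for 7 variables — and 1 appears only in slot 8's list, so slot 8 = 1.
Among the 6 still-open variables, 2 fits only slot 6 (and all 6 values in {2, 3, 4, 5, 6, 7} must be used), so slot 6 = 2.
Among the 5 still-open variables, 7 fits only slot 3 (and all 5 values in {3, 4, 5, 6, 7} must be used), so slot 3 = 7.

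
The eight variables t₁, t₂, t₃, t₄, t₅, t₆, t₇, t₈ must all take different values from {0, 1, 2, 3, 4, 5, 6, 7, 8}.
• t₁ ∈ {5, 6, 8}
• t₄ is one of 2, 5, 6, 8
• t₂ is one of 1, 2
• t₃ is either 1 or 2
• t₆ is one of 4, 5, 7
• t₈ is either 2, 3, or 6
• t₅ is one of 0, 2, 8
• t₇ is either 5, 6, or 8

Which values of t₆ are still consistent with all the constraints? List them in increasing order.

4, 7

t₂ and t₃ share exactly the 2 values {1, 2}; by pigeonhole those values go to them, so strike 1, 2 from t₄, t₅, t₈.
t₁, t₄, t₇ between them cover only {5, 6, 8} — a naked triple. Remove those values from t₅, t₆, t₈.
t₅ must be 0 (only option left).
t₈ must be 3 (only option left).
No further eliminations apply; t₆ can still be any of 4, 7.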